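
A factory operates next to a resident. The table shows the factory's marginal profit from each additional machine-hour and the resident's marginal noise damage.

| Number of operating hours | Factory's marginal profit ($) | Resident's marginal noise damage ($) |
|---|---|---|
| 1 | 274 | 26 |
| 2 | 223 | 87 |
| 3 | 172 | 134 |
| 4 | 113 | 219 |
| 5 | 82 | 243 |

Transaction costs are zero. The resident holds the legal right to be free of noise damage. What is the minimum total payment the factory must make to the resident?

$247

Efficient level: marginal profit ≥ marginal noise damage through level 3, so k* = 3.
With the resident holding the right, the factory must at least compensate total damage at k*: 26 + 87 + 134 = 247.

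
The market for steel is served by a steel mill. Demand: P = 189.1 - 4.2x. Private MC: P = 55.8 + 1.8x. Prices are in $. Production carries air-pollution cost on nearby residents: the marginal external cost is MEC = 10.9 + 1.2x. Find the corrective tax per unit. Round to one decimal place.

tax = $31.3 per unit

Social marginal cost = private MC + MEC = 66.7 + 3.0x.
Set SMC = demand: 66.7 + 3.0x = 189.1 - 4.2x → x* = 17.0000.
The Pigouvian tax equals MEC at x*: 10.9 + 1.2×17.0000 = 31.3000.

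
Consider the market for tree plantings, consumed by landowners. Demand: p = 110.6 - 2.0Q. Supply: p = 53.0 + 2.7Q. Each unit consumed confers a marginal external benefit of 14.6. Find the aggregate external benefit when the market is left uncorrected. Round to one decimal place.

178.9

Market equilibrium (private): 53.0 + 2.7Q = 110.6 - 2.0Q → Q_m = 12.2553.
Total external benefit = MEB × Q_m = 14.6 × 12.2553 = 178.9274.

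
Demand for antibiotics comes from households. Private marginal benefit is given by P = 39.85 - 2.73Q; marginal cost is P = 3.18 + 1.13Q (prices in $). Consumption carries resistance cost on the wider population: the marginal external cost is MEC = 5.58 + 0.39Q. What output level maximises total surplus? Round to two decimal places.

Social marginal benefit = demand − MEC = 34.27 - 3.12Q.
Set SMB = MC: 34.27 - 3.12Q = 3.18 + 1.13Q → Q* = 7.3153.

Q* = 7.32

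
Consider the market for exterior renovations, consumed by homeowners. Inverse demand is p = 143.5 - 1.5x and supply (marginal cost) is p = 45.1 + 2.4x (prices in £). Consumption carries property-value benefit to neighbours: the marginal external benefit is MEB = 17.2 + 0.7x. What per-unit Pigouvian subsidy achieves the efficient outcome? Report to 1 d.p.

subsidy = £42.5 per unit

Social marginal benefit = demand + MEB = 160.7 - 0.8x.
Set SMB = MC: 160.7 - 0.8x = 45.1 + 2.4x → x* = 36.1250.
The Pigouvian subsidy equals MEB at x*: 17.2 + 0.7×36.1250 = 42.4875.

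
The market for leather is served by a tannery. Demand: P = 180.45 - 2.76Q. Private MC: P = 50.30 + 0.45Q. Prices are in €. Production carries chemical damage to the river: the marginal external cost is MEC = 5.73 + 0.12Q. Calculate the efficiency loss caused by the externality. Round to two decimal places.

DWL = €16.86

Market equilibrium (private): 50.30 + 0.45Q = 180.45 - 2.76Q → Q_m = 40.5452.
Social marginal cost = private MC + MEC = 56.03 + 0.57Q.
Set SMC = demand: 56.03 + 0.57Q = 180.45 - 2.76Q → Q* = 37.3634.
The welfare-loss triangle has base |Q_m − Q*| and height MEC(Q_m) (the vertical gap between SMC and demand is zero at Q* and MEC at Q_m).
DWL = ½ × 3.1818 × 10.5954 = 16.8562.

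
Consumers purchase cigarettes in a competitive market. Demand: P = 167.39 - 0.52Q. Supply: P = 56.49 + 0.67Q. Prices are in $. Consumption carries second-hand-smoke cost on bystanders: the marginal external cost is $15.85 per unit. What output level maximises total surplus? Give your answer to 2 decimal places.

Q* = 79.87

Social marginal benefit = demand − MEC = 151.54 - 0.52Q.
Set SMB = MC: 151.54 - 0.52Q = 56.49 + 0.67Q → Q* = 79.8739.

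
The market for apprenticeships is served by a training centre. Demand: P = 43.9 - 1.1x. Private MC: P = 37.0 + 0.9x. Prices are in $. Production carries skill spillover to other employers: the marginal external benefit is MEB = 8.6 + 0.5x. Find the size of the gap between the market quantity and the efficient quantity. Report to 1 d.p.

6.9 units

Market equilibrium (private): 37.0 + 0.9x = 43.9 - 1.1x → x_m = 3.4500.
Social marginal cost = private MC − MEB = 28.4 + 0.4x.
Set SMC = demand: 28.4 + 0.4x = 43.9 - 1.1x → x* = 10.3333.
Gap = |3.4500 − 10.3333| = 6.8833.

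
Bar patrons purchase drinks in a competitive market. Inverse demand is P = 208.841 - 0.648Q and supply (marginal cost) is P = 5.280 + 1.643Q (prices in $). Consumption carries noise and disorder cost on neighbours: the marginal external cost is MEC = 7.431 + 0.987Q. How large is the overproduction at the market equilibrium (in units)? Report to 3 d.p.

Market equilibrium (private): 5.280 + 1.643Q = 208.841 - 0.648Q → Q_m = 88.8525.
Social marginal benefit = demand − MEC = 201.410 - 1.635Q.
Set SMB = MC: 201.410 - 1.635Q = 5.280 + 1.643Q → Q* = 59.8322.
Gap = |88.8525 − 59.8322| = 29.0203.

29.020 units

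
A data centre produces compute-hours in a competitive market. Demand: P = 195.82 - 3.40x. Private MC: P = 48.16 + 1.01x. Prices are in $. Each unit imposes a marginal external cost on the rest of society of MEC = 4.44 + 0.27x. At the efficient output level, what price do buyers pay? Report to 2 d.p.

Social marginal cost = private MC + MEC = 52.60 + 1.28x.
Set SMC = demand: 52.60 + 1.28x = 195.82 - 3.40x → x* = 30.6026.
Consumer price on the demand curve at x*: 195.82 − 3.40×30.6026 = 91.7712.

P = $91.77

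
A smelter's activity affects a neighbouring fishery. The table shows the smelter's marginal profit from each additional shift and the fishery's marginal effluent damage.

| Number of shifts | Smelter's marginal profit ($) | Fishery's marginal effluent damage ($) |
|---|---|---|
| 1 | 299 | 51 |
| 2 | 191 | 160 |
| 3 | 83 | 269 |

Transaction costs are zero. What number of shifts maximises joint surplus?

Bargaining reaches the level where marginal profit last exceeds marginal effluent damage.
That holds through level 2 (191 ≥ 160) but not at 3 (83 < 269).

2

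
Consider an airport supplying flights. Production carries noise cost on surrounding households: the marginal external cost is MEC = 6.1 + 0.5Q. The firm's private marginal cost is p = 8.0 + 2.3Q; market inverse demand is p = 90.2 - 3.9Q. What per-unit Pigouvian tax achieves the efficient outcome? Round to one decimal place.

tax = 11.8 per unit

Social marginal cost = private MC + MEC = 14.1 + 2.8Q.
Set SMC = demand: 14.1 + 2.8Q = 90.2 - 3.9Q → Q* = 11.3582.
The Pigouvian tax equals MEC at Q*: 6.1 + 0.5×11.3582 = 11.7791.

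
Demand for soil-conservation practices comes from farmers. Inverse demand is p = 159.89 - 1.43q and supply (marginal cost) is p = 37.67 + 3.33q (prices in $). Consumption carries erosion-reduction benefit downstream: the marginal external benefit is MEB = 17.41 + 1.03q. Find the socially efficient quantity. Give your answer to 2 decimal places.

q* = 37.43

Social marginal benefit = demand + MEB = 177.30 - 0.40q.
Set SMB = MC: 177.30 - 0.40q = 37.67 + 3.33q → q* = 37.4343.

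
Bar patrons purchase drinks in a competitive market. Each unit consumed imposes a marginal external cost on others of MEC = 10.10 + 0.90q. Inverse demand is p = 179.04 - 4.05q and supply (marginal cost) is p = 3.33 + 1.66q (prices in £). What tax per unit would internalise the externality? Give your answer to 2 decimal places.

Social marginal benefit = demand − MEC = 168.94 - 4.95q.
Set SMB = MC: 168.94 - 4.95q = 3.33 + 1.66q → q* = 25.0545.
The Pigouvian tax equals MEC at q*: 10.10 + 0.90×25.0545 = 32.6491.

tax = £32.65 per unit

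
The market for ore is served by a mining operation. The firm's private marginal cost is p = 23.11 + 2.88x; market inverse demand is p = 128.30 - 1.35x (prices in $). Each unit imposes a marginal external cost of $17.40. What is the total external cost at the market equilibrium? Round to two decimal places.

Market equilibrium (private): 23.11 + 2.88x = 128.30 - 1.35x → x_m = 24.8676.
Total external cost = MEC × x_m = 17.40 × 24.8676 = 432.6962.

$432.70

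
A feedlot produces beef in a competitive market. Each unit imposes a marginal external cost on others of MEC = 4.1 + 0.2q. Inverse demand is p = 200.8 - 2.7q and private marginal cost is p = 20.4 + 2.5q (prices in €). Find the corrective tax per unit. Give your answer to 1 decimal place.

Social marginal cost = private MC + MEC = 24.5 + 2.7q.
Set SMC = demand: 24.5 + 2.7q = 200.8 - 2.7q → q* = 32.6481.
The Pigouvian tax equals MEC at q*: 4.1 + 0.2×32.6481 = 10.6296.

tax = €10.6 per unit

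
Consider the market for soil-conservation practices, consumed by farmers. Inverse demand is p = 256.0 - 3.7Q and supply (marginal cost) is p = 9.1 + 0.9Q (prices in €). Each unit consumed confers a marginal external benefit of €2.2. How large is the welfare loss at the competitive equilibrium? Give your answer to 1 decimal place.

DWL = €0.5

Market equilibrium (private): 9.1 + 0.9Q = 256.0 - 3.7Q → Q_m = 53.6739.
Social marginal benefit = demand + MEB = 258.2 - 3.7Q.
Set SMB = MC: 258.2 - 3.7Q = 9.1 + 0.9Q → Q* = 54.1522.
Height of the DWL triangle at Q_m is SMB(Q_m) − MC(Q_m) = MEB(Q_m) = 2.2000.
DWL = ½ × 0.4783 × 2.2000 = 0.5261.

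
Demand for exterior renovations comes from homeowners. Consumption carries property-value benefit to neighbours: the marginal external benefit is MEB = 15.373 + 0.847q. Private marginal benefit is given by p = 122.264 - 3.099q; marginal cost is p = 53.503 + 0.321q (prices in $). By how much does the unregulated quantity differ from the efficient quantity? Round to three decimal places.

Market equilibrium (private): 53.503 + 0.321q = 122.264 - 3.099q → q_m = 20.1056.
Social marginal benefit = demand + MEB = 137.637 - 2.252q.
Set SMB = MC: 137.637 - 2.252q = 53.503 + 0.321q → q* = 32.6988.
Gap = |20.1056 − 32.6988| = 12.5932.

12.593 units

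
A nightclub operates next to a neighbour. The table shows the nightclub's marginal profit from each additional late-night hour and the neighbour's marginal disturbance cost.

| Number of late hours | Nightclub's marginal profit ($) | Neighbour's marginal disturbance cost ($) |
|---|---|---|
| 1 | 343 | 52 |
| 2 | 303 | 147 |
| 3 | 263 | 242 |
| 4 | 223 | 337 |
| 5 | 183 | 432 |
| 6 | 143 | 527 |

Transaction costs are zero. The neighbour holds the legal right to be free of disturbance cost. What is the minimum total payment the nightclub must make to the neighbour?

$441

Efficient level: marginal profit ≥ marginal disturbance cost through level 3, so k* = 3.
With the neighbour holding the right, the nightclub must at least compensate total damage at k*: 52 + 147 + 242 = 441.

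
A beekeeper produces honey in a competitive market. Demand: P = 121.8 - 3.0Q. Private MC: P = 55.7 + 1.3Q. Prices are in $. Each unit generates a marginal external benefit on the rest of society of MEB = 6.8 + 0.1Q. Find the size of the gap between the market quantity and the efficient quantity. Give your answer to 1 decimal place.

Market equilibrium (private): 55.7 + 1.3Q = 121.8 - 3.0Q → Q_m = 15.3721.
Social marginal cost = private MC − MEB = 48.9 + 1.2Q.
Set SMC = demand: 48.9 + 1.2Q = 121.8 - 3.0Q → Q* = 17.3571.
Gap = |15.3721 − 17.3571| = 1.9850.

2.0 units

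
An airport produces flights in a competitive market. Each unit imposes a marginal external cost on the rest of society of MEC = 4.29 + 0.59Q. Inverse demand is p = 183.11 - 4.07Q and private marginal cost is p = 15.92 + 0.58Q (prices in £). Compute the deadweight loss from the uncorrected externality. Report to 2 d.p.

DWL = £62.06

Market equilibrium (private): 15.92 + 0.58Q = 183.11 - 4.07Q → Q_m = 35.9548.
Social marginal cost = private MC + MEC = 20.21 + 1.17Q.
Set SMC = demand: 20.21 + 1.17Q = 183.11 - 4.07Q → Q* = 31.0878.
Height of the DWL triangle at Q_m is SMC(Q_m) − demand(Q_m) = MEC(Q_m) = 25.5034.
DWL = ½ × 4.8670 × 25.5034 = 62.0625.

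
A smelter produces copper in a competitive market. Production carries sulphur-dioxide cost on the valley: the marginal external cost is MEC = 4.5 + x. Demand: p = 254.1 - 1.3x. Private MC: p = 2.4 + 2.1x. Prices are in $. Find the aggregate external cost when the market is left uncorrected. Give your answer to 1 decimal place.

Market equilibrium (private): 2.4 + 2.1x = 254.1 - 1.3x → x_m = 74.0294.
Total external cost = ∫₀^{x_m} (4.5 + 1.0x) dx = 4.5×74.0294 + ½×1.0×74.0294² = 3073.3083.

$3073.3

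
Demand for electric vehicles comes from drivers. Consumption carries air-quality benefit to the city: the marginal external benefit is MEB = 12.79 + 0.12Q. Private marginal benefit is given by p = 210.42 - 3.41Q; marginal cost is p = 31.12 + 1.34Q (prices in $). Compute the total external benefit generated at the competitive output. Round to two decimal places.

$568.28

Market equilibrium (private): 31.12 + 1.34Q = 210.42 - 3.41Q → Q_m = 37.7474.
Total external benefit = ∫₀^{Q_m} (12.79 + 0.12Q) dQ = 12.79×37.7474 + ½×0.12×37.7474² = 568.2812.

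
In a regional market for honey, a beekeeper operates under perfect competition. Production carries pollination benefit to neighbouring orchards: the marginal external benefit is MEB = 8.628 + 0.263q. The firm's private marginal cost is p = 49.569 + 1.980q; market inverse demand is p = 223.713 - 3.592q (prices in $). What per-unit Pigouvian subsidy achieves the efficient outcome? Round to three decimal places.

subsidy = $17.682 per unit

Social marginal cost = private MC − MEB = 40.941 + 1.717q.
Set SMC = demand: 40.941 + 1.717q = 223.713 - 3.592q → q* = 34.4268.
The Pigouvian subsidy equals MEB at q*: 8.628 + 0.263×34.4268 = 17.6822.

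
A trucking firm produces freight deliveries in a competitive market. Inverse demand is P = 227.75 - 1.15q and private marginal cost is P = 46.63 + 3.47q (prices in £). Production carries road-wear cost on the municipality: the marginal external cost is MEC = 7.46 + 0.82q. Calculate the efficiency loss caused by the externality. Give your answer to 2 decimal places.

DWL = £144.18

Market equilibrium (private): 46.63 + 3.47q = 227.75 - 1.15q → q_m = 39.2035.
Social marginal cost = private MC + MEC = 54.09 + 4.29q.
Set SMC = demand: 54.09 + 4.29q = 227.75 - 1.15q → q* = 31.9228.
The loss is the area between SMC and demand from q* to q_m; with linear curves that's a triangle of height MEC(q_m).
DWL = ½ × 7.2807 × 39.6068 = 144.1826.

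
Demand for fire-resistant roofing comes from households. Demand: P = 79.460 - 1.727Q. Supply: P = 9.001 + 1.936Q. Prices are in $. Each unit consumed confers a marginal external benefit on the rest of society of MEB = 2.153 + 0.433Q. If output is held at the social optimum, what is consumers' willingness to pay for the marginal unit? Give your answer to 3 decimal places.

P = $40.636

Social marginal benefit = demand + MEB = 81.613 - 1.294Q.
Set SMB = MC: 81.613 - 1.294Q = 9.001 + 1.936Q → Q* = 22.4805.
Consumer price on the demand curve at Q*: 79.460 − 1.727×22.4805 = 40.6362.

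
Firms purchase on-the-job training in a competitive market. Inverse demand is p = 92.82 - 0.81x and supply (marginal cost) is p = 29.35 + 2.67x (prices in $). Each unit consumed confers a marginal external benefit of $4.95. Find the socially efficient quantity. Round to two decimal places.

x* = 19.66

Social marginal benefit = demand + MEB = 97.77 - 0.81x.
Set SMB = MC: 97.77 - 0.81x = 29.35 + 2.67x → x* = 19.6609.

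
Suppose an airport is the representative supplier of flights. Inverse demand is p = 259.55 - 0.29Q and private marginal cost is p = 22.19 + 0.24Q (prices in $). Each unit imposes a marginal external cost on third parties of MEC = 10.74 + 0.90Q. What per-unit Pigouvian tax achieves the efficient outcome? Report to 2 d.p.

tax = $153.37 per unit

Social marginal cost = private MC + MEC = 32.93 + 1.14Q.
Set SMC = demand: 32.93 + 1.14Q = 259.55 - 0.29Q → Q* = 158.4755.
The Pigouvian tax equals MEC at Q*: 10.74 + 0.90×158.4755 = 153.3680.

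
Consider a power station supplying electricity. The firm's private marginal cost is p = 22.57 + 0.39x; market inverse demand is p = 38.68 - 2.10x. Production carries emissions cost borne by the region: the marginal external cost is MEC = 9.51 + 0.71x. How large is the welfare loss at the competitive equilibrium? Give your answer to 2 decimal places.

DWL = 31.08

Market equilibrium (private): 22.57 + 0.39x = 38.68 - 2.10x → x_m = 6.4699.
Social marginal cost = private MC + MEC = 32.08 + 1.10x.
Set SMC = demand: 32.08 + 1.10x = 38.68 - 2.10x → x* = 2.0625.
The loss is the area between SMC and demand from x* to x_m; with linear curves that's a triangle of height MEC(x_m).
DWL = ½ × 4.4074 × 14.1036 = 31.0801.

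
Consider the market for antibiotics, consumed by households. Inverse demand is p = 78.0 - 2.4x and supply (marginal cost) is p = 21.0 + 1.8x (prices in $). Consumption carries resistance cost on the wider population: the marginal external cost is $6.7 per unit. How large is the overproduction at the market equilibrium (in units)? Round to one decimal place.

1.6 units

Market equilibrium (private): 21.0 + 1.8x = 78.0 - 2.4x → x_m = 13.5714.
Social marginal benefit = demand − MEC = 71.3 - 2.4x.
Set SMB = MC: 71.3 - 2.4x = 21.0 + 1.8x → x* = 11.9762.
Gap = |13.5714 − 11.9762| = 1.5952.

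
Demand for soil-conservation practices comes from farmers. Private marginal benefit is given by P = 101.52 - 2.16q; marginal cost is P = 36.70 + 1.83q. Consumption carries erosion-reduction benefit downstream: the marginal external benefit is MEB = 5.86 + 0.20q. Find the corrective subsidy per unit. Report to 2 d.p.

subsidy = 9.59 per unit

Social marginal benefit = demand + MEB = 107.38 - 1.96q.
Set SMB = MC: 107.38 - 1.96q = 36.70 + 1.83q → q* = 18.6491.
The Pigouvian subsidy equals MEB at q*: 5.86 + 0.20×18.6491 = 9.5898.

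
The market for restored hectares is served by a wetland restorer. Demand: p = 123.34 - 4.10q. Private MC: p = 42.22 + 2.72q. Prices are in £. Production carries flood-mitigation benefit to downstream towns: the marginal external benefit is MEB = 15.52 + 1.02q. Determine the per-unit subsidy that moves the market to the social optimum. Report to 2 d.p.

subsidy = £32.52 per unit

Social marginal cost = private MC − MEB = 26.70 + 1.70q.
Set SMC = demand: 26.70 + 1.70q = 123.34 - 4.10q → q* = 16.6621.
The Pigouvian subsidy equals MEB at q*: 15.52 + 1.02×16.6621 = 32.5153.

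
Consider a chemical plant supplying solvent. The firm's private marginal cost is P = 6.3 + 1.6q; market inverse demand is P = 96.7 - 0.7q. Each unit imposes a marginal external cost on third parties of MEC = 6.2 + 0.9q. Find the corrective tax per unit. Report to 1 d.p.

Social marginal cost = private MC + MEC = 12.5 + 2.5q.
Set SMC = demand: 12.5 + 2.5q = 96.7 - 0.7q → q* = 26.3125.
The Pigouvian tax equals MEC at q*: 6.2 + 0.9×26.3125 = 29.8813.

tax = 29.9 per unit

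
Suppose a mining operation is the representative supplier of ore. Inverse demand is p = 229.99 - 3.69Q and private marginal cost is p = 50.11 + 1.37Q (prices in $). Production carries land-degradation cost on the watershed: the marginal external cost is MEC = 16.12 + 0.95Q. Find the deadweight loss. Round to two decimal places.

Market equilibrium (private): 50.11 + 1.37Q = 229.99 - 3.69Q → Q_m = 35.5494.
Social marginal cost = private MC + MEC = 66.23 + 2.32Q.
Set SMC = demand: 66.23 + 2.32Q = 229.99 - 3.69Q → Q* = 27.2479.
The welfare-loss triangle has base |Q_m − Q*| and height MEC(Q_m) (the vertical gap between SMC and demand is zero at Q* and MEC at Q_m).
DWL = ½ × 8.3015 × 49.8919 = 207.0888.

DWL = $207.09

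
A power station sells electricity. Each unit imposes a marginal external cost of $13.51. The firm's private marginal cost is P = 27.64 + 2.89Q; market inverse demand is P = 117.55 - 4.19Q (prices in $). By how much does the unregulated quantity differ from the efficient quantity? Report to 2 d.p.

Market equilibrium (private): 27.64 + 2.89Q = 117.55 - 4.19Q → Q_m = 12.6992.
Social marginal cost = private MC + MEC = 41.15 + 2.89Q.
Set SMC = demand: 41.15 + 2.89Q = 117.55 - 4.19Q → Q* = 10.7910.
Gap = |12.6992 − 10.7910| = 1.9082.

1.91 units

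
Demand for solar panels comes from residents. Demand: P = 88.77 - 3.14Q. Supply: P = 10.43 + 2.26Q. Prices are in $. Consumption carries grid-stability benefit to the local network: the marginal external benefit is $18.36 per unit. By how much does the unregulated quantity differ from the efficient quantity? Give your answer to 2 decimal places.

3.40 units

Market equilibrium (private): 10.43 + 2.26Q = 88.77 - 3.14Q → Q_m = 14.5074.
Social marginal benefit = demand + MEB = 107.13 - 3.14Q.
Set SMB = MC: 107.13 - 3.14Q = 10.43 + 2.26Q → Q* = 17.9074.
Gap = |14.5074 − 17.9074| = 3.4000.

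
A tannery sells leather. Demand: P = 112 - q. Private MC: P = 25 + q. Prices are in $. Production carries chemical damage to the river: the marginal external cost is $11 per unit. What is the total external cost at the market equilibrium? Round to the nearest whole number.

Market equilibrium (private): 25 + q = 112 - q → q_m = 43.5000.
Total external cost = MEC × q_m = 11 × 43.5000 = 478.5000.

$479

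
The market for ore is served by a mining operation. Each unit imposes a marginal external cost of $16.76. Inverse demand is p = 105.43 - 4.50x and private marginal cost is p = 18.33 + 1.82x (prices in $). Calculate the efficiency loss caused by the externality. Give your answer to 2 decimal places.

DWL = $22.22

Market equilibrium (private): 18.33 + 1.82x = 105.43 - 4.50x → x_m = 13.7816.
Social marginal cost = private MC + MEC = 35.09 + 1.82x.
Set SMC = demand: 35.09 + 1.82x = 105.43 - 4.50x → x* = 11.1297.
Height of the DWL triangle at x_m is SMC(x_m) − demand(x_m) = MEC(x_m) = 16.7600.
DWL = ½ × 2.6519 × 16.7600 = 22.2229.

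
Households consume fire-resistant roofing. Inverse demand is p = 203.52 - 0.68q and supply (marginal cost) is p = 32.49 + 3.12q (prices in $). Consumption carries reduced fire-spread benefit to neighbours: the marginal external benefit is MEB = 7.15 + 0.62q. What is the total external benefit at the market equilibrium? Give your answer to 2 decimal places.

$949.78

Market equilibrium (private): 32.49 + 3.12q = 203.52 - 0.68q → q_m = 45.0079.
Total external benefit = ∫₀^{q_m} (7.15 + 0.62q) dq = 7.15×45.0079 + ½×0.62×45.0079² = 949.7769.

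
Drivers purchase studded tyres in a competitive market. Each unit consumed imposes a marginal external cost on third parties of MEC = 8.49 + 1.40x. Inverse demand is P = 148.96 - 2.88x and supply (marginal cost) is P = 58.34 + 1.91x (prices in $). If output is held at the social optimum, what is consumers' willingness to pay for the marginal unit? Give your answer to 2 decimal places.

Social marginal benefit = demand − MEC = 140.47 - 4.28x.
Set SMB = MC: 140.47 - 4.28x = 58.34 + 1.91x → x* = 13.2682.
Consumer price on the demand curve at x*: 148.96 − 2.88×13.2682 = 110.7476.

P = $110.75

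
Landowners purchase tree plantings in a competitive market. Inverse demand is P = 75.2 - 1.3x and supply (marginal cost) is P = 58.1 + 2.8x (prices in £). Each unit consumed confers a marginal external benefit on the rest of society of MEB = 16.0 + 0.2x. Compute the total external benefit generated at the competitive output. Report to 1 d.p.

Market equilibrium (private): 58.1 + 2.8x = 75.2 - 1.3x → x_m = 4.1707.
Total external benefit = ∫₀^{x_m} (16.0 + 0.2x) dx = 16.0×4.1707 + ½×0.2×4.1707² = 68.4707.

£68.5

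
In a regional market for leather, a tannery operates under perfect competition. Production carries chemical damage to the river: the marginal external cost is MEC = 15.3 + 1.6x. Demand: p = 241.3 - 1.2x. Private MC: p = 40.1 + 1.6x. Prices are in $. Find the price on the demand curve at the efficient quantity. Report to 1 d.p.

P = $190.6

Social marginal cost = private MC + MEC = 55.4 + 3.2x.
Set SMC = demand: 55.4 + 3.2x = 241.3 - 1.2x → x* = 42.2500.
Consumer price on the demand curve at x*: 241.3 − 1.2×42.2500 = 190.6000.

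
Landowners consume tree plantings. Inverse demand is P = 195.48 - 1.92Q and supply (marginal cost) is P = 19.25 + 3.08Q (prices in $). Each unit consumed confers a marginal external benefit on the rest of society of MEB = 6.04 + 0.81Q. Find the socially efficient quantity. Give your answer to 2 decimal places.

Social marginal benefit = demand + MEB = 201.52 - 1.11Q.
Set SMB = MC: 201.52 - 1.11Q = 19.25 + 3.08Q → Q* = 43.5012.

Q* = 43.50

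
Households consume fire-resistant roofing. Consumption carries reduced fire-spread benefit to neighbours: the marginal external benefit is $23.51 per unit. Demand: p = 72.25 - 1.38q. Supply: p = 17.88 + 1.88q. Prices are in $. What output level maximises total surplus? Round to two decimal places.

Social marginal benefit = demand + MEB = 95.76 - 1.38q.
Set SMB = MC: 95.76 - 1.38q = 17.88 + 1.88q → q* = 23.8896.

q* = 23.89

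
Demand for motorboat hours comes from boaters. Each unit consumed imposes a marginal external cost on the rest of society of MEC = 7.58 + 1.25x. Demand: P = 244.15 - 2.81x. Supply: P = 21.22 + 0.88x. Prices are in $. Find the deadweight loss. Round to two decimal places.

Market equilibrium (private): 21.22 + 0.88x = 244.15 - 2.81x → x_m = 60.4146.
Social marginal benefit = demand − MEC = 236.57 - 4.06x.
Set SMB = MC: 236.57 - 4.06x = 21.22 + 0.88x → x* = 43.5931.
Between x* and x_m the wedge MC − SMB runs linearly from 0 to MEC(x_m), so the loss is a triangle.
DWL = ½ × 16.8215 × 83.0983 = 698.9190.

DWL = $698.92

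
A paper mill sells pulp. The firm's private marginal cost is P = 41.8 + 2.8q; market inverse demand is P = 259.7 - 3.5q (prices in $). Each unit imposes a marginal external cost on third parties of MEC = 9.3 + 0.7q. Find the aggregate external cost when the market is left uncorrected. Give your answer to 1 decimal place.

Market equilibrium (private): 41.8 + 2.8q = 259.7 - 3.5q → q_m = 34.5873.
Total external cost = ∫₀^{q_m} (9.3 + 0.7q) dq = 9.3×34.5873 + ½×0.7×34.5873² = 740.3604.

$740.4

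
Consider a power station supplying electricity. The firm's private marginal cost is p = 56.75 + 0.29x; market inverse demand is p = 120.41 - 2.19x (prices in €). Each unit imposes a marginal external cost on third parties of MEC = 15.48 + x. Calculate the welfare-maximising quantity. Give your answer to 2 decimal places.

Social marginal cost = private MC + MEC = 72.23 + 1.29x.
Set SMC = demand: 72.23 + 1.29x = 120.41 - 2.19x → x* = 13.8448.

x* = 13.84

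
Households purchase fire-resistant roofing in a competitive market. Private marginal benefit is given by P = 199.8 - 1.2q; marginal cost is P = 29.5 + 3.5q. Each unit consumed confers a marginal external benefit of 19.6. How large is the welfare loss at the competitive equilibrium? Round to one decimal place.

Market equilibrium (private): 29.5 + 3.5q = 199.8 - 1.2q → q_m = 36.2340.
Social marginal benefit = demand + MEB = 219.4 - 1.2q.
Set SMB = MC: 219.4 - 1.2q = 29.5 + 3.5q → q* = 40.4043.
Between q* and q_m the wedge SMB − MC runs linearly from 0 to MEB(q_m), so the loss is a triangle.
DWL = ½ × 4.1703 × 19.6000 = 40.8689.

DWL = 40.9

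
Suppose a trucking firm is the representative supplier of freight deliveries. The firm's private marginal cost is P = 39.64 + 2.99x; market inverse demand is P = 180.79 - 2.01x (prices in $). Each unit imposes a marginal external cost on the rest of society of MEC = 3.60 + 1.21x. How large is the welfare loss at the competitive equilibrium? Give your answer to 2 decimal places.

DWL = $114.79

Market equilibrium (private): 39.64 + 2.99x = 180.79 - 2.01x → x_m = 28.2300.
Social marginal cost = private MC + MEC = 43.24 + 4.20x.
Set SMC = demand: 43.24 + 4.20x = 180.79 - 2.01x → x* = 22.1498.
Height of the DWL triangle at x_m is SMC(x_m) − demand(x_m) = MEC(x_m) = 37.7583.
DWL = ½ × 6.0802 × 37.7583 = 114.7890.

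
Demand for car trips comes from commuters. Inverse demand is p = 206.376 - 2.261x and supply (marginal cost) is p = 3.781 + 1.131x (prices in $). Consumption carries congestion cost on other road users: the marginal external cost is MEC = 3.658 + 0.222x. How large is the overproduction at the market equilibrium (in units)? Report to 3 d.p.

Market equilibrium (private): 3.781 + 1.131x = 206.376 - 2.261x → x_m = 59.7273.
Social marginal benefit = demand − MEC = 202.718 - 2.483x.
Set SMB = MC: 202.718 - 2.483x = 3.781 + 1.131x → x* = 55.0462.
Gap = |59.7273 − 55.0462| = 4.6811.

4.681 units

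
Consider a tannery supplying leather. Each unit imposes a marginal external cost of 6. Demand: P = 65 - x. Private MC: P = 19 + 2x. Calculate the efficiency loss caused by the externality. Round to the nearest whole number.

DWL = 6

Market equilibrium (private): 19 + 2x = 65 - x → x_m = 15.3333.
Social marginal cost = private MC + MEC = 25 + 2x.
Set SMC = demand: 25 + 2x = 65 - x → x* = 13.3333.
Between x* and x_m the wedge SMC − demand runs linearly from 0 to MEC(x_m), so the loss is a triangle.
DWL = ½ × 2.0000 × 6.0000 = 6.0000.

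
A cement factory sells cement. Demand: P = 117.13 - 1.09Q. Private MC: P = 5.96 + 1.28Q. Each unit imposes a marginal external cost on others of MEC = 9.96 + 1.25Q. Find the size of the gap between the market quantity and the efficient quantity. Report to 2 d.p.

Market equilibrium (private): 5.96 + 1.28Q = 117.13 - 1.09Q → Q_m = 46.9072.
Social marginal cost = private MC + MEC = 15.92 + 2.53Q.
Set SMC = demand: 15.92 + 2.53Q = 117.13 - 1.09Q → Q* = 27.9586.
Gap = |46.9072 − 27.9586| = 18.9486.

18.95 units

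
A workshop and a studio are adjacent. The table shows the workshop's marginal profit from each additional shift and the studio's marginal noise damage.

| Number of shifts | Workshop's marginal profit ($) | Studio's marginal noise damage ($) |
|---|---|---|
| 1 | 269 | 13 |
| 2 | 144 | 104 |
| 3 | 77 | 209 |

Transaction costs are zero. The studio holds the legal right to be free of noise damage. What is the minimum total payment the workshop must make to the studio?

Efficient level: marginal profit ≥ marginal noise damage through level 2, so k* = 2.
With the studio holding the right, the workshop must at least compensate total damage at k*: 13 + 104 = 117.

$117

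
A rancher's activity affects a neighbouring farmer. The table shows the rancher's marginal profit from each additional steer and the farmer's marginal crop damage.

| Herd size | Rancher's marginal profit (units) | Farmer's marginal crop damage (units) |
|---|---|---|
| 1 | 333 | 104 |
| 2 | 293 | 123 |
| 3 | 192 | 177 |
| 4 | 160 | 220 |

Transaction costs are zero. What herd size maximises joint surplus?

Bargaining reaches the level where marginal profit last exceeds marginal crop damage.
That holds through level 3 (192 ≥ 177) but not at 4 (160 < 220).

3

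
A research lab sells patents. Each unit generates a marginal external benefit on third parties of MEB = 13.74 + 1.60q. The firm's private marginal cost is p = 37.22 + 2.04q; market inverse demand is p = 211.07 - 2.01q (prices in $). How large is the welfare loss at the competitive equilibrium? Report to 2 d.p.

Market equilibrium (private): 37.22 + 2.04q = 211.07 - 2.01q → q_m = 42.9259.
Social marginal cost = private MC − MEB = 23.48 + 0.44q.
Set SMC = demand: 23.48 + 0.44q = 211.07 - 2.01q → q* = 76.5673.
Between q* and q_m the wedge demand − SMC runs linearly from 0 to MEB(q_m), so the loss is a triangle.
DWL = ½ × 33.6414 × 82.4215 = 1386.3873.

DWL = $1386.39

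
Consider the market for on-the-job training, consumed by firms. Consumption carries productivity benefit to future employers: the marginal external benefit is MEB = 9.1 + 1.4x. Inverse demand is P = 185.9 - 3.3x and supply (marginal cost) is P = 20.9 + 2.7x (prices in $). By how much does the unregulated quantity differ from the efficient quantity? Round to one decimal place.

10.3 units

Market equilibrium (private): 20.9 + 2.7x = 185.9 - 3.3x → x_m = 27.5000.
Social marginal benefit = demand + MEB = 195.0 - 1.9x.
Set SMB = MC: 195.0 - 1.9x = 20.9 + 2.7x → x* = 37.8478.
Gap = |27.5000 − 37.8478| = 10.3478.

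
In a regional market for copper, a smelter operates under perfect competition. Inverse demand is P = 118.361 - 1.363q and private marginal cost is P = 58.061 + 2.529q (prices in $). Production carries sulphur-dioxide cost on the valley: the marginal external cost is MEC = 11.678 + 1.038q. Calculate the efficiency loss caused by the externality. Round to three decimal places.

DWL = $78.156

Market equilibrium (private): 58.061 + 2.529q = 118.361 - 1.363q → q_m = 15.4933.
Social marginal cost = private MC + MEC = 69.739 + 3.567q.
Set SMC = demand: 69.739 + 3.567q = 118.361 - 1.363q → q* = 9.8625.
The loss is the area between SMC and demand from q* to q_m; with linear curves that's a triangle of height MEC(q_m).
DWL = ½ × 5.6308 × 27.7601 = 78.1558.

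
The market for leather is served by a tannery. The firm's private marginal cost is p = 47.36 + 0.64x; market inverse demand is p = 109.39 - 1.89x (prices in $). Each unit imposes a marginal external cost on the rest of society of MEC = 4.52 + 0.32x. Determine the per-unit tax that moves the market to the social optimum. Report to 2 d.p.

tax = $10.98 per unit

Social marginal cost = private MC + MEC = 51.88 + 0.96x.
Set SMC = demand: 51.88 + 0.96x = 109.39 - 1.89x → x* = 20.1789.
The Pigouvian tax equals MEC at x*: 4.52 + 0.32×20.1789 = 10.9772.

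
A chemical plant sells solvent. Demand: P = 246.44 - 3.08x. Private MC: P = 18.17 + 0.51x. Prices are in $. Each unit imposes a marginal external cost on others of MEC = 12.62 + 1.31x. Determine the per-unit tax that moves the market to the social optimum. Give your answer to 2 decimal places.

Social marginal cost = private MC + MEC = 30.79 + 1.82x.
Set SMC = demand: 30.79 + 1.82x = 246.44 - 3.08x → x* = 44.0102.
The Pigouvian tax equals MEC at x*: 12.62 + 1.31×44.0102 = 70.2734.

tax = $70.27 per unit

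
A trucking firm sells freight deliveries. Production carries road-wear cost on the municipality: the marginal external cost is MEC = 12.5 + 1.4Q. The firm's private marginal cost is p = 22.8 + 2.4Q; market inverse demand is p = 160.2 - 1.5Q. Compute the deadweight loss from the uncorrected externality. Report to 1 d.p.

Market equilibrium (private): 22.8 + 2.4Q = 160.2 - 1.5Q → Q_m = 35.2308.
Social marginal cost = private MC + MEC = 35.3 + 3.8Q.
Set SMC = demand: 35.3 + 3.8Q = 160.2 - 1.5Q → Q* = 23.5660.
The loss is the area between SMC and demand from Q* to Q_m; with linear curves that's a triangle of height MEC(Q_m).
DWL = ½ × 11.6648 × 61.8231 = 360.5770.

DWL = 360.6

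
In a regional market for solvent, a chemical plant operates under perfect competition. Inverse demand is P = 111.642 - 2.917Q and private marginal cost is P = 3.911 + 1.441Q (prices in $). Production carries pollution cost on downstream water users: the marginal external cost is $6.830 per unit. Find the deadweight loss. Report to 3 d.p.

Market equilibrium (private): 3.911 + 1.441Q = 111.642 - 2.917Q → Q_m = 24.7203.
Social marginal cost = private MC + MEC = 10.741 + 1.441Q.
Set SMC = demand: 10.741 + 1.441Q = 111.642 - 2.917Q → Q* = 23.1531.
Height of the DWL triangle at Q_m is SMC(Q_m) − demand(Q_m) = MEC(Q_m) = 6.8300.
DWL = ½ × 1.5672 × 6.8300 = 5.3520.

DWL = $5.352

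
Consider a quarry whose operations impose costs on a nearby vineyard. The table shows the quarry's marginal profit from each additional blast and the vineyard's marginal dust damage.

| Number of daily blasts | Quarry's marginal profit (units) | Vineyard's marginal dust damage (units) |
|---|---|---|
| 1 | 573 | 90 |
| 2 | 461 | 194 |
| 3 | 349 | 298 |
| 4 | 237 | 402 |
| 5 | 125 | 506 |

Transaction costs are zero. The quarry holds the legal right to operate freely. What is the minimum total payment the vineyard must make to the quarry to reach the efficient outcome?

362

Left alone the quarry would choose level 5 (marginal profit stays positive).
Efficient level: k* = 3 (marginal profit ≥ marginal dust damage through 3).
The vineyard must at least cover the quarry's forgone profit from cutting 5→3: 237 + 125 = 362.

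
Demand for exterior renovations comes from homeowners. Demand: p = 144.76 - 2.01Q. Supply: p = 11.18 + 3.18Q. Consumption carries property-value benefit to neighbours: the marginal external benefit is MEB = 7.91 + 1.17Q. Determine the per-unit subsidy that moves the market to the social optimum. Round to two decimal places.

Social marginal benefit = demand + MEB = 152.67 - 0.84Q.
Set SMB = MC: 152.67 - 0.84Q = 11.18 + 3.18Q → Q* = 35.1965.
The Pigouvian subsidy equals MEB at Q*: 7.91 + 1.17×35.1965 = 49.0899.

subsidy = 49.09 per unit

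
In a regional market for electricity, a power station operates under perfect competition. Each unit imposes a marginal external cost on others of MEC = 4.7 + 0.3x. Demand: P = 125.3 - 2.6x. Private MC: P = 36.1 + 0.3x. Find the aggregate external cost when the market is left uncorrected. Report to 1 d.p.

286.5

Market equilibrium (private): 36.1 + 0.3x = 125.3 - 2.6x → x_m = 30.7586.
Total external cost = ∫₀^{x_m} (4.7 + 0.3x) dx = 4.7×30.7586 + ½×0.3×30.7586² = 286.4791.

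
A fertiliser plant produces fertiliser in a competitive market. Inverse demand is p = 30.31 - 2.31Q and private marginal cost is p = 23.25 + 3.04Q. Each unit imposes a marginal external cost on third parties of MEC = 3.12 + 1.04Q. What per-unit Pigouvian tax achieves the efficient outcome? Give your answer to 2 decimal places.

tax = 3.76 per unit

Social marginal cost = private MC + MEC = 26.37 + 4.08Q.
Set SMC = demand: 26.37 + 4.08Q = 30.31 - 2.31Q → Q* = 0.6166.
The Pigouvian tax equals MEC at Q*: 3.12 + 1.04×0.6166 = 3.7613.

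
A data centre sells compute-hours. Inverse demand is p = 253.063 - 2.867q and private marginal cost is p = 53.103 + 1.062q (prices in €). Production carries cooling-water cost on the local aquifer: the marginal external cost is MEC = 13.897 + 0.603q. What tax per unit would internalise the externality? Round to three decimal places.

Social marginal cost = private MC + MEC = 67.000 + 1.665q.
Set SMC = demand: 67.000 + 1.665q = 253.063 - 2.867q → q* = 41.0554.
The Pigouvian tax equals MEC at q*: 13.897 + 0.603×41.0554 = 38.6534.

tax = €38.653 per unit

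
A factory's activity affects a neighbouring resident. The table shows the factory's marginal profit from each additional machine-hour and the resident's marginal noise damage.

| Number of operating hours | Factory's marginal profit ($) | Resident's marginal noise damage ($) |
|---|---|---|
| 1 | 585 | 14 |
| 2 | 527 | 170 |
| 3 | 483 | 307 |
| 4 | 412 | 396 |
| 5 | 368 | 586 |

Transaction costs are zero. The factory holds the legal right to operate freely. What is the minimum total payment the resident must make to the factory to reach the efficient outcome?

$368

Left alone the factory would choose level 5 (marginal profit stays positive).
Efficient level: k* = 4 (marginal profit ≥ marginal noise damage through 4).
The resident must at least cover the factory's forgone profit from cutting 5→4: 368 = 368.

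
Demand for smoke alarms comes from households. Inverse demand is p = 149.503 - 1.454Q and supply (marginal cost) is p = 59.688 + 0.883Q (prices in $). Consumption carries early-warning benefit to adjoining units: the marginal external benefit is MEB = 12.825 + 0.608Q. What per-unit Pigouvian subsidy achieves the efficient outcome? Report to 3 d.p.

Social marginal benefit = demand + MEB = 162.328 - 0.846Q.
Set SMB = MC: 162.328 - 0.846Q = 59.688 + 0.883Q → Q* = 59.3638.
The Pigouvian subsidy equals MEB at Q*: 12.825 + 0.608×59.3638 = 48.9182.

subsidy = $48.918 per unit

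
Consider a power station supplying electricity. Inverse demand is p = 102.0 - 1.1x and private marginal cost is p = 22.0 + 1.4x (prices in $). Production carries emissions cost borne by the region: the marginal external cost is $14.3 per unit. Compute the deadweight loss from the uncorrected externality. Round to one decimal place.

Market equilibrium (private): 22.0 + 1.4x = 102.0 - 1.1x → x_m = 32.0000.
Social marginal cost = private MC + MEC = 36.3 + 1.4x.
Set SMC = demand: 36.3 + 1.4x = 102.0 - 1.1x → x* = 26.2800.
Height of the DWL triangle at x_m is SMC(x_m) − demand(x_m) = MEC(x_m) = 14.3000.
DWL = ½ × 5.7200 × 14.3000 = 40.8980.

DWL = $40.9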